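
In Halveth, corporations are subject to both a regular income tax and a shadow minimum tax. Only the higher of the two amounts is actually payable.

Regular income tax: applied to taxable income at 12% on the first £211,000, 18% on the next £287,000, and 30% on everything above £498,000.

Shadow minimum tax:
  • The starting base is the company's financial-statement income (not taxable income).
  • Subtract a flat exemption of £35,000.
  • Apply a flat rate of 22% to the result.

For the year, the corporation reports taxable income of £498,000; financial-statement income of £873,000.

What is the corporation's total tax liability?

Shadow minimum tax:
  Base (financial-statement income): £873,000
  Less exemption £35,000 → base £838,000
  £838,000 × 22% = £184,360

Regular income tax:
  £211,000 × 12% = £25,320
  £287,000 × 18% = £51,660
  → £76,980

£184,360 > £76,980, so the shadow minimum tax is the binding amount.

£184,360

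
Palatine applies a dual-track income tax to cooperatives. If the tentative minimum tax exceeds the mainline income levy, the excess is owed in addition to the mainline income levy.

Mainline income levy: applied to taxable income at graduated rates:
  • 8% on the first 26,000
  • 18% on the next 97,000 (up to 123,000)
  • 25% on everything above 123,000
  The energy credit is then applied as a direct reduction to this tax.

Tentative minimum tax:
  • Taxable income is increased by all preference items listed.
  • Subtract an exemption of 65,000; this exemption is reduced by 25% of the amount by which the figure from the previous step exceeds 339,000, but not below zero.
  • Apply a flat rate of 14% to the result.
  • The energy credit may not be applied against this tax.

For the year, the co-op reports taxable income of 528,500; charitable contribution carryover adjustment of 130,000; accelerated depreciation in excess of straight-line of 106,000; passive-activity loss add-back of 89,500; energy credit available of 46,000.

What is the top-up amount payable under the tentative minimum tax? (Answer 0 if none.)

Tentative minimum tax:
  Adjusted income: 528,500 + 130,000 + 106,000 + 89,500 = 854,000
  Exemption: 25% × (854,000 − 339,000) = 128,750 ≥ 65,000, so the exemption is fully phased out
  Base: 854,000 − 0 = 854,000
  854,000 × 14% = 119,560

Mainline income levy:
  26,000 × 8% = 2,080
  97,000 × 18% = 17,460
  405,500 × 25% = 101,375
  → 120,915
  Less energy credit 46,000 → 74,915

Excess of tentative minimum tax over mainline income levy: 119,560 − 74,915 = 44,645.

44,645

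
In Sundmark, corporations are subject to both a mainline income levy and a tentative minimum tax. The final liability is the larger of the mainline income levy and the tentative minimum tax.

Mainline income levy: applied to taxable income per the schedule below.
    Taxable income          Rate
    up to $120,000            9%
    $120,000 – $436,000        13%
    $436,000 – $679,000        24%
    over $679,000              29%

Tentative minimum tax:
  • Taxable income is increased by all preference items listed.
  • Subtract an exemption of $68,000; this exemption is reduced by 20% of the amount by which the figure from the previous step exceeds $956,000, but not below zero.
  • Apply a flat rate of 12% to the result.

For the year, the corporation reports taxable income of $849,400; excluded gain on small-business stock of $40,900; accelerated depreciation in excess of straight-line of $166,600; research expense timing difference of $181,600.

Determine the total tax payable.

$159,616

Mainline income levy:
  $120,000 × 9% = $10,800
  $316,000 × 13% = $41,080
  $243,000 × 24% = $58,320
  $170,400 × 29% = $49,416
  → $159,616

Tentative minimum tax:
  Adjusted income: $849,400 + $40,900 + $166,600 + $181,600 = $1,238,500
  Exemption: $68,000 − 20% × ($1,238,500 − $956,000) = $68,000 − $56,500 = $11,500
  Base: $1,238,500 − $11,500 = $1,227,000
  $1,227,000 × 12% = $147,240

$159,616 > $147,240, so the mainline income levy governs.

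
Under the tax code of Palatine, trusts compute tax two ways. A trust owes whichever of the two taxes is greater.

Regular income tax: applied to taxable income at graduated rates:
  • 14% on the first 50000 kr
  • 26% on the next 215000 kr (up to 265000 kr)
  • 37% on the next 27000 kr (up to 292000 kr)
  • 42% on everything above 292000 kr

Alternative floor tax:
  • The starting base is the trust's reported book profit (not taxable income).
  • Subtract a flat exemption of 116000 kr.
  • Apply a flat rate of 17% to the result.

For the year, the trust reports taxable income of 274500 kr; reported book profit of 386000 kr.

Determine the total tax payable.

66415 kr

Regular income tax:
  50000 kr × 14% = 7000 kr
  215000 kr × 26% = 55900 kr
  9500 kr × 37% = 3515 kr
  → 66415 kr

Alternative floor tax:
  Base (reported book profit): 386000 kr
  Less exemption 116000 kr → base 270000 kr
  270000 kr × 17% = 45900 kr

66415 kr > 45900 kr, so the regular income tax governs.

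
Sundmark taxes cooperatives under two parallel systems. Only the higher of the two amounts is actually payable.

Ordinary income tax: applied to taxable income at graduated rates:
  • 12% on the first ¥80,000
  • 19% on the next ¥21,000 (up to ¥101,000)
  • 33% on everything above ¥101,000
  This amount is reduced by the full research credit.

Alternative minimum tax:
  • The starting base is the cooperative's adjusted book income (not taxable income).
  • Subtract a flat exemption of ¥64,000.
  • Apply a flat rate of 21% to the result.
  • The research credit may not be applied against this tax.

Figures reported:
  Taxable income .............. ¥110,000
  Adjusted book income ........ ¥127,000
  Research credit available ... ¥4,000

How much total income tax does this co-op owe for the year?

Ordinary income tax:
  ¥80,000 × 12% = ¥9,600
  ¥21,000 × 19% = ¥3,990
  ¥9,000 × 33% = ¥2,970
  → ¥16,560
  Less research credit ¥4,000 → ¥12,560

Alternative minimum tax:
  Base (adjusted book income): ¥127,000
  Less exemption ¥64,000 → base ¥63,000
  ¥63,000 × 21% = ¥13,230

¥13,230 > ¥12,560, so the alternative minimum tax is the binding amount.

¥13,230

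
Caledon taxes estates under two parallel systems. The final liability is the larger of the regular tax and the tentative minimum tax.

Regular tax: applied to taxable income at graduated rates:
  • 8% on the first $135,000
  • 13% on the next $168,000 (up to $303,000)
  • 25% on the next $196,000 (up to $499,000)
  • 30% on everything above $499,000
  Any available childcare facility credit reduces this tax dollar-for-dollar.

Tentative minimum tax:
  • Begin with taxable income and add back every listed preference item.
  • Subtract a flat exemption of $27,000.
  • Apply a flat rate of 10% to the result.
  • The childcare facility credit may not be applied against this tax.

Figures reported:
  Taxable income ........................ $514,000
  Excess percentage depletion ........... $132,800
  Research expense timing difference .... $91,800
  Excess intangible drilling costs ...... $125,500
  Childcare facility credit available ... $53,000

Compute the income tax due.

$83,710

Tentative minimum tax:
  Adjusted income: $514,000 + $132,800 + $91,800 + $125,500 = $864,100
  Less exemption $27,000 → base $837,100
  $837,100 × 10% = $83,710

Regular tax:
  $135,000 × 8% = $10,800
  $168,000 × 13% = $21,840
  $196,000 × 25% = $49,000
  $15,000 × 30% = $4,500
  → $86,140
  Less childcare facility credit $53,000 → $33,140

$83,710 > $33,140, so the tentative minimum tax is the binding amount.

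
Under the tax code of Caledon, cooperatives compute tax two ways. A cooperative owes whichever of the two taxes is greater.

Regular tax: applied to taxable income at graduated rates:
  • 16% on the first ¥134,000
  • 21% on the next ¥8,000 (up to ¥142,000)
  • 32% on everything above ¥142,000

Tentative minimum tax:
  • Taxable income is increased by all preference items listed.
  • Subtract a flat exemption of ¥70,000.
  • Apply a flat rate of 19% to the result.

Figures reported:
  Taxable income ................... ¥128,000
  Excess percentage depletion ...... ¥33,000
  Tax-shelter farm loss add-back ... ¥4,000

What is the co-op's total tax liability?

¥20,480

Regular tax:
  ¥128,000 × 16% = ¥20,480

Tentative minimum tax:
  Adjusted income: ¥128,000 + ¥33,000 + ¥4,000 = ¥165,000
  Less exemption ¥70,000 → base ¥95,000
  ¥95,000 × 19% = ¥18,050

¥20,480 > ¥18,050, so the regular tax governs.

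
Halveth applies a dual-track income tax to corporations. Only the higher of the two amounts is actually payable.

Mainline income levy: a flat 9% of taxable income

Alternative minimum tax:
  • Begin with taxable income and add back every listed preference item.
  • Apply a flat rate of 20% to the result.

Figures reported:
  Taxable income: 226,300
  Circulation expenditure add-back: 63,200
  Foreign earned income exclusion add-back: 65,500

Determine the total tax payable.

71,000

Mainline income levy:
  226,300 × 9% = 20,367

Alternative minimum tax:
  Adjusted income: 226,300 + 63,200 + 65,500 = 355,000
  355,000 × 20% = 71,000

71,000 > 20,367, so the alternative minimum tax is the binding amount.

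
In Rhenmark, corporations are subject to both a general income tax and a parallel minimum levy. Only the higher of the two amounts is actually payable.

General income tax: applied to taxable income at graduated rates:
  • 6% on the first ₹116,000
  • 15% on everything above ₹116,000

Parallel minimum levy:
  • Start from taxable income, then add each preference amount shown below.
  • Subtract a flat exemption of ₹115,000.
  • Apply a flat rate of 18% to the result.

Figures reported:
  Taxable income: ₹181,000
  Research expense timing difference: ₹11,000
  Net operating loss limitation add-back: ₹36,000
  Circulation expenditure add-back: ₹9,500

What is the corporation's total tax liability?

General income tax:
  ₹116,000 × 6% = ₹6,960
  ₹65,000 × 15% = ₹9,750
  → ₹16,710

Parallel minimum levy:
  Adjusted income: ₹181,000 + ₹11,000 + ₹36,000 + ₹9,500 = ₹237,500
  Less exemption ₹115,000 → base ₹122,500
  ₹122,500 × 18% = ₹22,050

₹22,050 > ₹16,710, so the parallel minimum levy is the binding amount.

₹22,050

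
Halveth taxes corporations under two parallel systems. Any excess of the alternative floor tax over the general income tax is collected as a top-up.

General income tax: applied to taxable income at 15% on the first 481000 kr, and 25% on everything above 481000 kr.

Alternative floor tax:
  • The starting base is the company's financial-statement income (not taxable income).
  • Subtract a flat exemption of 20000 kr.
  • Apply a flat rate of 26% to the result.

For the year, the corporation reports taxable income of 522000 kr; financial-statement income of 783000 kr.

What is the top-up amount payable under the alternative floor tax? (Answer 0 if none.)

115980 kr

Alternative floor tax:
  Base (financial-statement income): 783000 kr
  Less exemption 20000 kr → base 763000 kr
  763000 kr × 26% = 198380 kr

General income tax:
  481000 kr × 15% = 72150 kr
  41000 kr × 25% = 10250 kr
  → 82400 kr

Excess of alternative floor tax over general income tax: 198380 kr − 82400 kr = 115980 kr.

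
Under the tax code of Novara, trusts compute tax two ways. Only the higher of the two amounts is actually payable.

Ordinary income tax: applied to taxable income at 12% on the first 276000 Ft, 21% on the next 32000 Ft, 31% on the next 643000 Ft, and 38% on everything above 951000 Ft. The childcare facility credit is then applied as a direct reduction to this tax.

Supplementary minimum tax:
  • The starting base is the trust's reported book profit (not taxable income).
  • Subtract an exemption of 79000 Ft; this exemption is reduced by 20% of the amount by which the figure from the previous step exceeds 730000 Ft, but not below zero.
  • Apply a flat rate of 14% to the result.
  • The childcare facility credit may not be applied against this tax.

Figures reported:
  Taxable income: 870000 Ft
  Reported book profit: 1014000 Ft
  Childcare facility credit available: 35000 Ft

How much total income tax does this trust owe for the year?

179060 Ft

Supplementary minimum tax:
  Base (reported book profit): 1014000 Ft
  Exemption: 79000 Ft − 20% × (1014000 Ft − 730000 Ft) = 79000 Ft − 56800 Ft = 22200 Ft
  Base: 1014000 Ft − 22200 Ft = 991800 Ft
  991800 Ft × 14% = 138852 Ft

Ordinary income tax:
  276000 Ft × 12% = 33120 Ft
  32000 Ft × 21% = 6720 Ft
  562000 Ft × 31% = 174220 Ft
  → 214060 Ft
  Less childcare facility credit 35000 Ft → 179060 Ft

179060 Ft > 138852 Ft, so the ordinary income tax governs.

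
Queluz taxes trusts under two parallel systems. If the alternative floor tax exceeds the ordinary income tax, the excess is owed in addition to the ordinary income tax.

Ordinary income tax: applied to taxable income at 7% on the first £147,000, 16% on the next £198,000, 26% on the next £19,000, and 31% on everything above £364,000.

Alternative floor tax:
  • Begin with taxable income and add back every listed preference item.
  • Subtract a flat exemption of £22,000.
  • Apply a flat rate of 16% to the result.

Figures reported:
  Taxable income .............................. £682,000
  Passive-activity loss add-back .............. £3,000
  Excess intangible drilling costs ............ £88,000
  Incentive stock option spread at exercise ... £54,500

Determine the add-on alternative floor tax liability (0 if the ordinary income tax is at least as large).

Alternative floor tax:
  Adjusted income: £682,000 + £3,000 + £88,000 + £54,500 = £827,500
  Less exemption £22,000 → base £805,500
  £805,500 × 16% = £128,880

Ordinary income tax:
  £147,000 × 7% = £10,290
  £198,000 × 16% = £31,680
  £19,000 × 26% = £4,940
  £318,000 × 31% = £98,580
  → £145,490

£128,880 ≤ £145,490, so no add-on is due.

£0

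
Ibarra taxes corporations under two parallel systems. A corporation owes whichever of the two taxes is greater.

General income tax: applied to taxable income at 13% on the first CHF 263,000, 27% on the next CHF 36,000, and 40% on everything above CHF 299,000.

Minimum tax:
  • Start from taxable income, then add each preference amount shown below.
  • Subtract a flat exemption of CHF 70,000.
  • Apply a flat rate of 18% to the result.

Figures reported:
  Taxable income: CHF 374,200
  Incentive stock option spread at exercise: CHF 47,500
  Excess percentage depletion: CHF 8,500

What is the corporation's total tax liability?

CHF 73,990

Minimum tax:
  Adjusted income: CHF 374,200 + CHF 47,500 + CHF 8,500 = CHF 430,200
  Less exemption CHF 70,000 → base CHF 360,200
  CHF 360,200 × 18% = CHF 64,836

General income tax:
  CHF 263,000 × 13% = CHF 34,190
  CHF 36,000 × 27% = CHF 9,720
  CHF 75,200 × 40% = CHF 30,080
  → CHF 73,990

CHF 73,990 > CHF 64,836, so the general income tax governs.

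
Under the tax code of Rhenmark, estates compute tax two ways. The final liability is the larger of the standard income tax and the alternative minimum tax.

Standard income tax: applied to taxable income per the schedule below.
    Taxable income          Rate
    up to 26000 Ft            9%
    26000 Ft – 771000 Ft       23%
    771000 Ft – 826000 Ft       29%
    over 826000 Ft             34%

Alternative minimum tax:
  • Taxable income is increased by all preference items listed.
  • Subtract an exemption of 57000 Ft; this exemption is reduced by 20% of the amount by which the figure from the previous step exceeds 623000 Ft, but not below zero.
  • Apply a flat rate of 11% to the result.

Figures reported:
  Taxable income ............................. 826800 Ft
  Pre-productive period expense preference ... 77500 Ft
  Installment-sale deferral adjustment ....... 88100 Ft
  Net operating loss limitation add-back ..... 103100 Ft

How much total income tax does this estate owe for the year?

Alternative minimum tax:
  Adjusted income: 826800 Ft + 77500 Ft + 88100 Ft + 103100 Ft = 1095500 Ft
  Exemption: 20% × (1095500 Ft − 623000 Ft) = 94500 Ft ≥ 57000 Ft, so the exemption is fully phased out
  Base: 1095500 Ft − 0 Ft = 1095500 Ft
  1095500 Ft × 11% = 120505 Ft

Standard income tax:
  26000 Ft × 9% = 2340 Ft
  745000 Ft × 23% = 171350 Ft
  55000 Ft × 29% = 15950 Ft
  800 Ft × 34% = 272 Ft
  → 189912 Ft

189912 Ft > 120505 Ft, so the standard income tax governs.

189912 Ft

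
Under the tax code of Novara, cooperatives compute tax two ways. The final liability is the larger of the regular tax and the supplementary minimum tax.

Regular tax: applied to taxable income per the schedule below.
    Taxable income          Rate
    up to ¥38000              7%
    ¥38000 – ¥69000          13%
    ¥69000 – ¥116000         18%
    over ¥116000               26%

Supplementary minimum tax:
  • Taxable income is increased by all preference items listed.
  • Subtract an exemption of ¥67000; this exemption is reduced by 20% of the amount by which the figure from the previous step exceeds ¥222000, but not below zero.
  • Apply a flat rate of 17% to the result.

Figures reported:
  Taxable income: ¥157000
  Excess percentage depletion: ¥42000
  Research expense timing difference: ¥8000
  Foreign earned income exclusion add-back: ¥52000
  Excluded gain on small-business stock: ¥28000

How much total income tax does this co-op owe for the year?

Regular tax:
  ¥38000 × 7% = ¥2660
  ¥31000 × 13% = ¥4030
  ¥47000 × 18% = ¥8460
  ¥41000 × 26% = ¥10660
  → ¥25810

Supplementary minimum tax:
  Adjusted income: ¥157000 + ¥42000 + ¥8000 + ¥52000 + ¥28000 = ¥287000
  Exemption: ¥67000 − 20% × (¥287000 − ¥222000) = ¥67000 − ¥13000 = ¥54000
  Base: ¥287000 − ¥54000 = ¥233000
  ¥233000 × 17% = ¥39610

¥39610 > ¥25810, so the supplementary minimum tax is the binding amount.

¥39610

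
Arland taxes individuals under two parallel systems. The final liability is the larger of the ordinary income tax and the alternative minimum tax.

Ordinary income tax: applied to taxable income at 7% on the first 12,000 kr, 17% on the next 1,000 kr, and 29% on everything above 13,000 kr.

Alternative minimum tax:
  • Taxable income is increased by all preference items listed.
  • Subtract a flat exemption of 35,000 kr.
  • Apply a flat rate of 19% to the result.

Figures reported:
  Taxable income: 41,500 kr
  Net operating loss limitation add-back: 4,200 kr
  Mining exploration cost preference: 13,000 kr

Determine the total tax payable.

Ordinary income tax:
  12,000 kr × 7% = 840 kr
  1,000 kr × 17% = 170 kr
  28,500 kr × 29% = 8,265 kr
  → 9,275 kr

Alternative minimum tax:
  Adjusted income: 41,500 kr + 4,200 kr + 13,000 kr = 58,700 kr
  Less exemption 35,000 kr → base 23,700 kr
  23,700 kr × 19% = 4,503 kr

9,275 kr > 4,503 kr, so the ordinary income tax governs.

9,275 kr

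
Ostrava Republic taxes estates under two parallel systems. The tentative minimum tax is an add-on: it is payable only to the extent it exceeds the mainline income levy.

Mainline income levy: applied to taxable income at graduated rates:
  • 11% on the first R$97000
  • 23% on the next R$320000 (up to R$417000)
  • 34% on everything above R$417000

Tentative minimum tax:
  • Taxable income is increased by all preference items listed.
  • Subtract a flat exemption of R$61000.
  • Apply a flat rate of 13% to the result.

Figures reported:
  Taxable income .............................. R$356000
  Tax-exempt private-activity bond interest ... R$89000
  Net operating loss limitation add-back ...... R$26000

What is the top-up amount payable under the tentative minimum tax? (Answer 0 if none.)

Mainline income levy:
  R$97000 × 11% = R$10670
  R$259000 × 23% = R$59570
  → R$70240

Tentative minimum tax:
  Adjusted income: R$356000 + R$89000 + R$26000 = R$471000
  Less exemption R$61000 → base R$410000
  R$410000 × 13% = R$53300

R$53300 ≤ R$70240, so no add-on is due.

R$0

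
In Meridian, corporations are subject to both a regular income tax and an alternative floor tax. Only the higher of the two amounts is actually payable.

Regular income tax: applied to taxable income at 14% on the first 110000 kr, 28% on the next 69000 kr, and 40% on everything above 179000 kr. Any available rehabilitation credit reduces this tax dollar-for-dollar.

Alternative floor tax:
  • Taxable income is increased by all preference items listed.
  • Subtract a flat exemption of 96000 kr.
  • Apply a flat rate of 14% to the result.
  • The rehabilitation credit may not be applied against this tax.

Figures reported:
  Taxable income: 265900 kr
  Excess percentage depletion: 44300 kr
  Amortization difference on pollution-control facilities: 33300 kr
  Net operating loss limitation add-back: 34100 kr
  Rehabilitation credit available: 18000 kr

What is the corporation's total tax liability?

Alternative floor tax:
  Adjusted income: 265900 kr + 44300 kr + 33300 kr + 34100 kr = 377600 kr
  Less exemption 96000 kr → base 281600 kr
  281600 kr × 14% = 39424 kr

Regular income tax:
  110000 kr × 14% = 15400 kr
  69000 kr × 28% = 19320 kr
  86900 kr × 40% = 34760 kr
  → 69480 kr
  Less rehabilitation credit 18000 kr → 51480 kr

51480 kr > 39424 kr, so the regular income tax governs.

51480 kr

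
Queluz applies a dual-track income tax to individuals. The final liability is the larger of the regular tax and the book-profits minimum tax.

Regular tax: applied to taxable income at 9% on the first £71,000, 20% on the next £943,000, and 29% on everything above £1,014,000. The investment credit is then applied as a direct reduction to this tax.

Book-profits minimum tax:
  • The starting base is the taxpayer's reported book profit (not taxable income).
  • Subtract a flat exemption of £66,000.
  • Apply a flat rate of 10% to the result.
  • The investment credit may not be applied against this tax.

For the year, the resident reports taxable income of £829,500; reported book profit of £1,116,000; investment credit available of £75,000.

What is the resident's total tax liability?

£105,000

Regular tax:
  £71,000 × 9% = £6,390
  £758,500 × 20% = £151,700
  → £158,090
  Less investment credit £75,000 → £83,090

Book-profits minimum tax:
  Base (reported book profit): £1,116,000
  Less exemption £66,000 → base £1,050,000
  £1,050,000 × 10% = £105,000

£105,000 > £83,090, so the book-profits minimum tax is the binding amount.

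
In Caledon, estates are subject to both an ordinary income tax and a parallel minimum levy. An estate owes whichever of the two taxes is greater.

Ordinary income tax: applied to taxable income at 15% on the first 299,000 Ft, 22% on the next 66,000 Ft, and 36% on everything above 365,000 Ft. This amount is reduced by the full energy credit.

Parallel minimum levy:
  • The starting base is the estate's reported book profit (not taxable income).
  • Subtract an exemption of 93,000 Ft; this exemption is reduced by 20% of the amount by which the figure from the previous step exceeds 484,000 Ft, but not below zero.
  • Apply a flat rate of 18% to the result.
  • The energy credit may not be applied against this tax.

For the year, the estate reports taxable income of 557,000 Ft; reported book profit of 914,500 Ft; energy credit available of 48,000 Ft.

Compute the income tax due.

163,368 Ft

Ordinary income tax:
  299,000 Ft × 15% = 44,850 Ft
  66,000 Ft × 22% = 14,520 Ft
  192,000 Ft × 36% = 69,120 Ft
  → 128,490 Ft
  Less energy credit 48,000 Ft → 80,490 Ft

Parallel minimum levy:
  Base (reported book profit): 914,500 Ft
  Exemption: 93,000 Ft − 20% × (914,500 Ft − 484,000 Ft) = 93,000 Ft − 86,100 Ft = 6,900 Ft
  Base: 914,500 Ft − 6,900 Ft = 907,600 Ft
  907,600 Ft × 18% = 163,368 Ft

163,368 Ft > 80,490 Ft, so the parallel minimum levy is the binding amount.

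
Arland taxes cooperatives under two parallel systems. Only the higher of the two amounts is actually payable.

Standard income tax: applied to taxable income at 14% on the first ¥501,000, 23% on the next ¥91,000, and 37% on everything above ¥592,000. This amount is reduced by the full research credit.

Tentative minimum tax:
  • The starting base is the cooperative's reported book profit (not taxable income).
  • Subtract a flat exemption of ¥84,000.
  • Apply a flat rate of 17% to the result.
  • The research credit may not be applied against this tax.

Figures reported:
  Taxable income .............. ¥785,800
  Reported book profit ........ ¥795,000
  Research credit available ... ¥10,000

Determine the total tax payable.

¥152,776

Standard income tax:
  ¥501,000 × 14% = ¥70,140
  ¥91,000 × 23% = ¥20,930
  ¥193,800 × 37% = ¥71,706
  → ¥162,776
  Less research credit ¥10,000 → ¥152,776

Tentative minimum tax:
  Base (reported book profit): ¥795,000
  Less exemption ¥84,000 → base ¥711,000
  ¥711,000 × 17% = ¥120,870

¥152,776 > ¥120,870, so the standard income tax governs.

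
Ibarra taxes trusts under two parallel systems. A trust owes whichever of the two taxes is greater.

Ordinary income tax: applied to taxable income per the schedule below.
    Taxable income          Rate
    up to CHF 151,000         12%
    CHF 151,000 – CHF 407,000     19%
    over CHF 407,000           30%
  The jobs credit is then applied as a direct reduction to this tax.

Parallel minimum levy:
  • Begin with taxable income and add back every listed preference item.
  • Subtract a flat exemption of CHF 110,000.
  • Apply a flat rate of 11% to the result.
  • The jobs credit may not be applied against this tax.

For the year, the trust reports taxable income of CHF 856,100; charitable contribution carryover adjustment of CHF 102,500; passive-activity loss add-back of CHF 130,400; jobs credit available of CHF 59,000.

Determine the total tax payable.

CHF 142,490

Parallel minimum levy:
  Adjusted income: CHF 856,100 + CHF 102,500 + CHF 130,400 = CHF 1,089,000
  Less exemption CHF 110,000 → base CHF 979,000
  CHF 979,000 × 11% = CHF 107,690

Ordinary income tax:
  CHF 151,000 × 12% = CHF 18,120
  CHF 256,000 × 19% = CHF 48,640
  CHF 449,100 × 30% = CHF 134,730
  → CHF 201,490
  Less jobs credit CHF 59,000 → CHF 142,490

CHF 142,490 > CHF 107,690, so the ordinary income tax governs.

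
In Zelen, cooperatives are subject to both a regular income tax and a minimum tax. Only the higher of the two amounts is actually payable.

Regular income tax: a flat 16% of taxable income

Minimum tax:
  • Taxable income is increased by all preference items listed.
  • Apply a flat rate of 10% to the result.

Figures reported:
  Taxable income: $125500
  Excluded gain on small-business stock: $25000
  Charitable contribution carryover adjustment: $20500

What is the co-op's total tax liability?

$20080

Regular income tax:
  $125500 × 16% = $20080

Minimum tax:
  Adjusted income: $125500 + $25000 + $20500 = $171000
  $171000 × 10% = $17100

$20080 > $17100, so the regular income tax governs.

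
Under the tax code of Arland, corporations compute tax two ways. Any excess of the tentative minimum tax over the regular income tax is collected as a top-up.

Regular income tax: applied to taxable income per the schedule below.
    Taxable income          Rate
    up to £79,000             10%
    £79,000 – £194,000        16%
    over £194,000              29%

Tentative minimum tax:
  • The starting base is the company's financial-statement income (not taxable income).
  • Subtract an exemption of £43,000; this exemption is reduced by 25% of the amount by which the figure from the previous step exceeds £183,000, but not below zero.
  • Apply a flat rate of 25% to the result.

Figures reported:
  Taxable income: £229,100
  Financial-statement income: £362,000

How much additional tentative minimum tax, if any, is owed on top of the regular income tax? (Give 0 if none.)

£54,021

Regular income tax:
  £79,000 × 10% = £7,900
  £115,000 × 16% = £18,400
  £35,100 × 29% = £10,179
  → £36,479

Tentative minimum tax:
  Base (financial-statement income): £362,000
  Exemption: 25% × (£362,000 − £183,000) = £44,750 ≥ £43,000, so the exemption is fully phased out
  Base: £362,000 − £0 = £362,000
  £362,000 × 25% = £90,500

Excess of tentative minimum tax over regular income tax: £90,500 − £36,479 = £54,021.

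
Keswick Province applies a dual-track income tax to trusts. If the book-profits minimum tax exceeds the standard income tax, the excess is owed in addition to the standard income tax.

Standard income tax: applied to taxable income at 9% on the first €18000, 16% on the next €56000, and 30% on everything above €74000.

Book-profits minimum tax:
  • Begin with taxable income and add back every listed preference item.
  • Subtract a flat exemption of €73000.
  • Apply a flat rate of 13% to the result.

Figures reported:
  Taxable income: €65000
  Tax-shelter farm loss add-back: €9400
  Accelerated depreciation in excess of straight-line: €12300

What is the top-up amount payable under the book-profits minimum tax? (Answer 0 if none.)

€0

Book-profits minimum tax:
  Adjusted income: €65000 + €9400 + €12300 = €86700
  Less exemption €73000 → base €13700
  €13700 × 13% = €1781

Standard income tax:
  €18000 × 9% = €1620
  €47000 × 16% = €7520
  → €9140

€1781 ≤ €9140, so no add-on is due.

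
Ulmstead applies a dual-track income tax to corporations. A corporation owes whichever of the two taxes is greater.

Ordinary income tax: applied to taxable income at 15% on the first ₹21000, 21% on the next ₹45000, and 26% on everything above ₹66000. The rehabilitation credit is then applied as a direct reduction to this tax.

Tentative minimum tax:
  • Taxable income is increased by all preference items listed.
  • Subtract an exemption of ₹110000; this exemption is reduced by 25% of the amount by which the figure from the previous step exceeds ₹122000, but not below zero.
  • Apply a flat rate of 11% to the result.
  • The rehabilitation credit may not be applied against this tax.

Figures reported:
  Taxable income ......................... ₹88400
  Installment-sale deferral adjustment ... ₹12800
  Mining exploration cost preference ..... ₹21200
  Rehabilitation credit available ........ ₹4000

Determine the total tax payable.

Ordinary income tax:
  ₹21000 × 15% = ₹3150
  ₹45000 × 21% = ₹9450
  ₹22400 × 26% = ₹5824
  → ₹18424
  Less rehabilitation credit ₹4000 → ₹14424

Tentative minimum tax:
  Adjusted income: ₹88400 + ₹12800 + ₹21200 = ₹122400
  Exemption: ₹110000 − 25% × (₹122400 − ₹122000) = ₹110000 − ₹100 = ₹109900
  Base: ₹122400 − ₹109900 = ₹12500
  ₹12500 × 11% = ₹1375

₹14424 > ₹1375, so the ordinary income tax governs.

₹14424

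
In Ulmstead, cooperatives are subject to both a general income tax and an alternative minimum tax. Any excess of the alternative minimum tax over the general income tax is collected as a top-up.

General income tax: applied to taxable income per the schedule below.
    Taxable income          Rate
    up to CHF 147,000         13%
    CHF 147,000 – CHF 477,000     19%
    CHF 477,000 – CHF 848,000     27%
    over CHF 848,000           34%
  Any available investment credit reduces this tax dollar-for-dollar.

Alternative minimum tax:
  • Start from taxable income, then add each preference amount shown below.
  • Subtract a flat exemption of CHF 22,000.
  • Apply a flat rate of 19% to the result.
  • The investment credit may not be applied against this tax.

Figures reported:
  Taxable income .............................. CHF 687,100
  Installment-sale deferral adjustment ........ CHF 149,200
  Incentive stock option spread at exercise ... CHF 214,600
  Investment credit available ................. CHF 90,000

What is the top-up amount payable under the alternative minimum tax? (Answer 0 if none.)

CHF 146,954

Alternative minimum tax:
  Adjusted income: CHF 687,100 + CHF 149,200 + CHF 214,600 = CHF 1,050,900
  Less exemption CHF 22,000 → base CHF 1,028,900
  CHF 1,028,900 × 19% = CHF 195,491

General income tax:
  CHF 147,000 × 13% = CHF 19,110
  CHF 330,000 × 19% = CHF 62,700
  CHF 210,100 × 27% = CHF 56,727
  → CHF 138,537
  Less investment credit CHF 90,000 → CHF 48,537

Excess of alternative minimum tax over general income tax: CHF 195,491 − CHF 48,537 = CHF 146,954.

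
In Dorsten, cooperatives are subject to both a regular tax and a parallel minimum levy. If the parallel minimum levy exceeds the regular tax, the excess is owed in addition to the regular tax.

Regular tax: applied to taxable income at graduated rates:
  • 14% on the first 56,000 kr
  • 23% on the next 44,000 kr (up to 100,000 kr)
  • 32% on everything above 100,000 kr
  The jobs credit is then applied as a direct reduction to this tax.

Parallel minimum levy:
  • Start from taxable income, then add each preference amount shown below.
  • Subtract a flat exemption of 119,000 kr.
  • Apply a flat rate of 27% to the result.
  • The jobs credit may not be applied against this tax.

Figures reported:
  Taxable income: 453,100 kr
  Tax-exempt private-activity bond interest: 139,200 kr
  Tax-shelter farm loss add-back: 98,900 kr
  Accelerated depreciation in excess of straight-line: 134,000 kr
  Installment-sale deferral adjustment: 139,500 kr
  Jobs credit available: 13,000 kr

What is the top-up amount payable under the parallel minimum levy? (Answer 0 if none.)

110,387 kr

Regular tax:
  56,000 kr × 14% = 7,840 kr
  44,000 kr × 23% = 10,120 kr
  353,100 kr × 32% = 112,992 kr
  → 130,952 kr
  Less jobs credit 13,000 kr → 117,952 kr

Parallel minimum levy:
  Adjusted income: 453,100 kr + 139,200 kr + 98,900 kr + 134,000 kr + 139,500 kr = 964,700 kr
  Less exemption 119,000 kr → base 845,700 kr
  845,700 kr × 27% = 228,339 kr

Excess of parallel minimum levy over regular tax: 228,339 kr − 117,952 kr = 110,387 kr.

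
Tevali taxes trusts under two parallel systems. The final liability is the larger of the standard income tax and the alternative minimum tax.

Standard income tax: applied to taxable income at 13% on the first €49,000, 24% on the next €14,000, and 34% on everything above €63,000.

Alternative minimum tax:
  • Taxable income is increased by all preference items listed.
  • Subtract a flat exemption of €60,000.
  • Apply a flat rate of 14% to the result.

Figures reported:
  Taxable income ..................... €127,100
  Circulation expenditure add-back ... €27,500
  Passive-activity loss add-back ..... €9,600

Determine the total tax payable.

€31,524

Standard income tax:
  €49,000 × 13% = €6,370
  €14,000 × 24% = €3,360
  €64,100 × 34% = €21,794
  → €31,524

Alternative minimum tax:
  Adjusted income: €127,100 + €27,500 + €9,600 = €164,200
  Less exemption €60,000 → base €104,200
  €104,200 × 14% = €14,588

€31,524 > €14,588, so the standard income tax governs.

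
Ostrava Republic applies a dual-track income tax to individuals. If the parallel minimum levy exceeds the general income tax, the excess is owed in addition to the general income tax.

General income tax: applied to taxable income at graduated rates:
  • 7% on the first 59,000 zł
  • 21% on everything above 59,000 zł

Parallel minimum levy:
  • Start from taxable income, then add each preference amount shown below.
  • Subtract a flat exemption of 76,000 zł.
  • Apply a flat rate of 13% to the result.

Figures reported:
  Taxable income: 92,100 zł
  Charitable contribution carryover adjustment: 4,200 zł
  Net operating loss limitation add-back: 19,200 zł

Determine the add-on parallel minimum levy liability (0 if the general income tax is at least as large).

0 zł

General income tax:
  59,000 zł × 7% = 4,130 zł
  33,100 zł × 21% = 6,951 zł
  → 11,081 zł

Parallel minimum levy:
  Adjusted income: 92,100 zł + 4,200 zł + 19,200 zł = 115,500 zł
  Less exemption 76,000 zł → base 39,500 zł
  39,500 zł × 13% = 5,135 zł

5,135 zł ≤ 11,081 zł, so no add-on is due.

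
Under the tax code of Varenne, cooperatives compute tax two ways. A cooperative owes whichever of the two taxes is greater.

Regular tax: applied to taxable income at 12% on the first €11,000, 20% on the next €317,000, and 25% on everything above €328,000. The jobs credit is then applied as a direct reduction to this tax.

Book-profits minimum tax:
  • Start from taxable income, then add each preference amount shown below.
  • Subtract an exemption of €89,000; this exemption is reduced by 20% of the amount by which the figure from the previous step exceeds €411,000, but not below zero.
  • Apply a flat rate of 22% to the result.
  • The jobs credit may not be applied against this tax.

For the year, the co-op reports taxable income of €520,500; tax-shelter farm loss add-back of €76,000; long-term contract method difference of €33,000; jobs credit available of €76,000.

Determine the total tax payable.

€128,524

Regular tax:
  €11,000 × 12% = €1,320
  €317,000 × 20% = €63,400
  €192,500 × 25% = €48,125
  → €112,845
  Less jobs credit €76,000 → €36,845

Book-profits minimum tax:
  Adjusted income: €520,500 + €76,000 + €33,000 = €629,500
  Exemption: €89,000 − 20% × (€629,500 − €411,000) = €89,000 − €43,700 = €45,300
  Base: €629,500 − €45,300 = €584,200
  €584,200 × 22% = €128,524

€128,524 > €36,845, so the book-profits minimum tax is the binding amount.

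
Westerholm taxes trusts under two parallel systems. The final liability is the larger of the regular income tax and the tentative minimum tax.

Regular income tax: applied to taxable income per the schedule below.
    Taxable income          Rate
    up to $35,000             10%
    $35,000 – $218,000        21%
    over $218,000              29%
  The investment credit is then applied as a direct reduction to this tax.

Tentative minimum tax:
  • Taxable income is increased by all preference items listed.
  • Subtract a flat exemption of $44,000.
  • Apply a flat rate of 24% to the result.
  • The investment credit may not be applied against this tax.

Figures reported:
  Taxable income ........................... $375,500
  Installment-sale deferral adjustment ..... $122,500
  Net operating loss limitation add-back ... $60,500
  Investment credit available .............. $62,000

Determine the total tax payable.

$123,480

Regular income tax:
  $35,000 × 10% = $3,500
  $183,000 × 21% = $38,430
  $157,500 × 29% = $45,675
  → $87,605
  Less investment credit $62,000 → $25,605

Tentative minimum tax:
  Adjusted income: $375,500 + $122,500 + $60,500 = $558,500
  Less exemption $44,000 → base $514,500
  $514,500 × 24% = $123,480

$123,480 > $25,605, so the tentative minimum tax is the binding amount.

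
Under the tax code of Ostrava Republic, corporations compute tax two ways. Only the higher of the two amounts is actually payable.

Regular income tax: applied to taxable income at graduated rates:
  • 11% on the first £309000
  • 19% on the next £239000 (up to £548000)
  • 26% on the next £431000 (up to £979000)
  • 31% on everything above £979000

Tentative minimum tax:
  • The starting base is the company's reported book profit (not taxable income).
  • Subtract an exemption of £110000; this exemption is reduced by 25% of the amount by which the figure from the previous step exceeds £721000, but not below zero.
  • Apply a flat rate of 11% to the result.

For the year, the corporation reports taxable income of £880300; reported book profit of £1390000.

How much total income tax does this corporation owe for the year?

Tentative minimum tax:
  Base (reported book profit): £1390000
  Exemption: 25% × (£1390000 − £721000) = £167250 ≥ £110000, so the exemption is fully phased out
  Base: £1390000 − £0 = £1390000
  £1390000 × 11% = £152900

Regular income tax:
  £309000 × 11% = £33990
  £239000 × 19% = £45410
  £332300 × 26% = £86398
  → £165798

£165798 > £152900, so the regular income tax governs.

£165798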